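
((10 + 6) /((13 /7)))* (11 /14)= 88 /13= 6.77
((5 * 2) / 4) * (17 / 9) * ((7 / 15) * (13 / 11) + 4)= 12767 / 594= 21.49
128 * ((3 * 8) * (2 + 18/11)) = 122880/11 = 11170.91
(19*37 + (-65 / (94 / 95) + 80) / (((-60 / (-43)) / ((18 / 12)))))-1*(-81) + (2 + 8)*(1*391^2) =1150266255 / 752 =1529609.38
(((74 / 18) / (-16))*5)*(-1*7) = 1295 / 144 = 8.99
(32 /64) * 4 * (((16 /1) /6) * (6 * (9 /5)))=288 /5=57.60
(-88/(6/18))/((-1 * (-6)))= -44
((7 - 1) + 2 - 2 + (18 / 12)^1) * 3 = 22.50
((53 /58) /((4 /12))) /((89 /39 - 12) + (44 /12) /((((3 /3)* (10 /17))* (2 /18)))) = 31005 /524581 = 0.06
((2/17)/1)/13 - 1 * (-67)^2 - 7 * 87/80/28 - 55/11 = -317834267/70720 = -4494.26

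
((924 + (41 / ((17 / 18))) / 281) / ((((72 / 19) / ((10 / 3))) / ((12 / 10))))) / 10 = 13979839 / 143310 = 97.55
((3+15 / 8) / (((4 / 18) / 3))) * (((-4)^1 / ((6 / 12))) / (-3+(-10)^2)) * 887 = -934011 / 194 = -4814.49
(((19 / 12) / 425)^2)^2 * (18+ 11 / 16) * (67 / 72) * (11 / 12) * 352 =315897191753 / 292256683200000000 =0.00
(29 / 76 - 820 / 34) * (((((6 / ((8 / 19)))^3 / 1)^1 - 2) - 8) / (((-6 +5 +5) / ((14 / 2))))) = -39617807957 / 330752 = -119781.01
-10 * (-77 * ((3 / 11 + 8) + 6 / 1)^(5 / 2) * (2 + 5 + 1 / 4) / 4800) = 5003747 * sqrt(1727) / 232320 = 895.07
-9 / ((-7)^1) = 9 / 7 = 1.29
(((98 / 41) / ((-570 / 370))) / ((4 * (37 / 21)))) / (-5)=343 / 7790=0.04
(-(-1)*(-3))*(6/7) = -18/7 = -2.57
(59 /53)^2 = 3481 /2809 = 1.24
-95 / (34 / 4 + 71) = -190 / 159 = -1.19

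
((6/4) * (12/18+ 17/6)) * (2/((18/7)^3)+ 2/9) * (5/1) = 34685/3888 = 8.92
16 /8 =2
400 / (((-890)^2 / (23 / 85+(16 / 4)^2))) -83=-55877123 / 673285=-82.99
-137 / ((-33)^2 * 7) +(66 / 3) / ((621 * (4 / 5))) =27679 / 1051974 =0.03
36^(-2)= 1 / 1296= 0.00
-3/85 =-0.04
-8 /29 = -0.28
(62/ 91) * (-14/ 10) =-62/ 65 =-0.95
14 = 14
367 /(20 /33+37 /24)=32296 /189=170.88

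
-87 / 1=-87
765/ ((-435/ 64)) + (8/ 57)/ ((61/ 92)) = -11327584/ 100833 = -112.34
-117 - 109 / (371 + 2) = -43750 / 373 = -117.29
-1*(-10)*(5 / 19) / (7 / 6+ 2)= 300 / 361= 0.83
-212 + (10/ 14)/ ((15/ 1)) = -4451/ 21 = -211.95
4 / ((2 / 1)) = 2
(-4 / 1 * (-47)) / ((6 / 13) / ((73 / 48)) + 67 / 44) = 7850128 / 76255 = 102.95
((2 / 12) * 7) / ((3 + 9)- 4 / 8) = 7 / 69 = 0.10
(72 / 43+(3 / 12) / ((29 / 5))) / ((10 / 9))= 77103 / 49880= 1.55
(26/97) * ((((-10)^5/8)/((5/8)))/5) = -104000/97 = -1072.16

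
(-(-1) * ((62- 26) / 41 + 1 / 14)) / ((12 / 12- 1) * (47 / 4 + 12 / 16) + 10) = 109 / 1148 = 0.09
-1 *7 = -7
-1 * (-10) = 10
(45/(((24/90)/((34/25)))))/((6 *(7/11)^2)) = 94.45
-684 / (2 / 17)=-5814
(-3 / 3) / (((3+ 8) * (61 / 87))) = -87 / 671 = -0.13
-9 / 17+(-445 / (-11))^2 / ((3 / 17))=57225958 / 6171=9273.37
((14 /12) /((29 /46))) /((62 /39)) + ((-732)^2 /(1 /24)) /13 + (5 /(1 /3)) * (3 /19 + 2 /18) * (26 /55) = 14497462049843 /14655498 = 989216.61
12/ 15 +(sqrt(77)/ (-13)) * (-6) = 4/ 5 +6 * sqrt(77)/ 13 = 4.85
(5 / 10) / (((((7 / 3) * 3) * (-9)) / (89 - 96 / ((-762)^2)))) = -615205 / 870966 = -0.71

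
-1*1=-1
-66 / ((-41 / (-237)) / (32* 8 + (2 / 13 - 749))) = 100218294 / 533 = 188026.82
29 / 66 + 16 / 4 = 293 / 66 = 4.44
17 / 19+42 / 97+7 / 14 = 1.83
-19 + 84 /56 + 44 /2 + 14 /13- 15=-245 /26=-9.42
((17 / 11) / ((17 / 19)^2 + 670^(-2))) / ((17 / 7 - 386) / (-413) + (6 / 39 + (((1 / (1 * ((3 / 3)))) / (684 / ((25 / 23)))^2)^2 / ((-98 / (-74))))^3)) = 57134257208289346614084858664914176344655662410474371288404485734400 / 32040288920652589276406873445123780375525978423405378504387196497677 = 1.78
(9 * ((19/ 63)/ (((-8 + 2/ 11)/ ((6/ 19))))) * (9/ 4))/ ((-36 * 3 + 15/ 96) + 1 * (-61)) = 792/ 542101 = 0.00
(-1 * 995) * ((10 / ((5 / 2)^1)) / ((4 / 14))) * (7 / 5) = -19502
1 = 1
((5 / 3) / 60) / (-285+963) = 1 / 24408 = 0.00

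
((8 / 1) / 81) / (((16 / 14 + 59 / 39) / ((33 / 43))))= 8008 / 280575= 0.03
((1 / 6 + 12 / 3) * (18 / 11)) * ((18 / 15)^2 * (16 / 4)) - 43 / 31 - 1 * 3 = 11896 / 341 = 34.89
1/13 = 0.08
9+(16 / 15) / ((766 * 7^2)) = 9.00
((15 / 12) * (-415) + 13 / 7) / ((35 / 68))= -246041 / 245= -1004.25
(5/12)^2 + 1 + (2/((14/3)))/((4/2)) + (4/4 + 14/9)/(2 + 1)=6773/3024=2.24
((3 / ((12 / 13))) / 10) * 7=91 / 40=2.28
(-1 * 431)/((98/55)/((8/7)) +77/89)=-177.79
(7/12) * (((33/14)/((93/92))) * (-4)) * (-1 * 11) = 59.85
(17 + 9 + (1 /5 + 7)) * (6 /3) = 332 /5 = 66.40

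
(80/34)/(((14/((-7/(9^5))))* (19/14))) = -280/19072827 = -0.00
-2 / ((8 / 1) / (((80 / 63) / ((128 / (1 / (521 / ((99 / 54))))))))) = -55 / 6302016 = -0.00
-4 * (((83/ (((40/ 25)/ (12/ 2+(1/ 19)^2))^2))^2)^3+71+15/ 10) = -10169726343617495112.93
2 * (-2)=-4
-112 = -112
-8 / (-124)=2 / 31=0.06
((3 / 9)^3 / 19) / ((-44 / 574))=-287 / 11286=-0.03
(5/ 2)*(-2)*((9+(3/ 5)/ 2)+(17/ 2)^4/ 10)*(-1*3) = 255027/ 32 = 7969.59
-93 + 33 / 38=-3501 / 38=-92.13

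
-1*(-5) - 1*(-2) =7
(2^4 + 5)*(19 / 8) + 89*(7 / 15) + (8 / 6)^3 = 101281 / 1080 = 93.78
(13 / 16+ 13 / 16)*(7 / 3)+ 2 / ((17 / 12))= 2123 / 408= 5.20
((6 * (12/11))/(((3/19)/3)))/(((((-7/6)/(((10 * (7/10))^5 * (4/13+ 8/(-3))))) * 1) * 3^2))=67151168/143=469588.59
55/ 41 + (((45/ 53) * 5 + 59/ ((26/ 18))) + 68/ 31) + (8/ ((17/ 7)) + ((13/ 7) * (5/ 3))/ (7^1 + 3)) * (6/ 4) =22522782967/ 416842244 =54.03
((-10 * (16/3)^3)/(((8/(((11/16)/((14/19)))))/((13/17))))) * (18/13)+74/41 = -2715662/14637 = -185.53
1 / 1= 1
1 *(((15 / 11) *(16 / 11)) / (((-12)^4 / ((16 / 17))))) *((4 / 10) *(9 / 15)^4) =6 / 1285625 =0.00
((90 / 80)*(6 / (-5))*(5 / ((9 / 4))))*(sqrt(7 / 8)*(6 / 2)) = -9*sqrt(14) / 4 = -8.42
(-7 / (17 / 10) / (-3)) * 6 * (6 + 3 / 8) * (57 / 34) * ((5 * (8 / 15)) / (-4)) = -1995 / 34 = -58.68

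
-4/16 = -1/4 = -0.25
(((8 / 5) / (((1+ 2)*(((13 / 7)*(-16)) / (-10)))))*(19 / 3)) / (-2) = -133 / 234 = -0.57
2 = 2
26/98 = 13/49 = 0.27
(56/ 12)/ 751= 14/ 2253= 0.01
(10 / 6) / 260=1 / 156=0.01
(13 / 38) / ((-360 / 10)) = -13 / 1368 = -0.01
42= 42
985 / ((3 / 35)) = 34475 / 3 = 11491.67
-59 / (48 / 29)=-1711 / 48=-35.65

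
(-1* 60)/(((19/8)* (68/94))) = -11280/323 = -34.92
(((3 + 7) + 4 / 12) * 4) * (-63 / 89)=-2604 / 89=-29.26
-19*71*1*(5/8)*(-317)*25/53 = 126071.05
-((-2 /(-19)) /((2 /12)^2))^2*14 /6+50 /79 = -32.87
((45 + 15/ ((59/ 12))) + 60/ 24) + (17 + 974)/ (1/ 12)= 1409221/ 118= 11942.55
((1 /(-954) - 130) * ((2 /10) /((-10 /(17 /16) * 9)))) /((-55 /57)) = -40058783 /125928000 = -0.32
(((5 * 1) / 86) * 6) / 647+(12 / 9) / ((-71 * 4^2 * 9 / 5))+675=143998689815 / 213331428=675.00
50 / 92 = 25 / 46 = 0.54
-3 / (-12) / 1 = 1 / 4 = 0.25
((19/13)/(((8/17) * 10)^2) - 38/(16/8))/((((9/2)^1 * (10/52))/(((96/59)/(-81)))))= 525103/1194750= 0.44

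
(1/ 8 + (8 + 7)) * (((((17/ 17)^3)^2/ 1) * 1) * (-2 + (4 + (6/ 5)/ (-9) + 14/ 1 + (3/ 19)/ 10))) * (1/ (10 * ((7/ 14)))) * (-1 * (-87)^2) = -2763726999/ 7600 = -363648.29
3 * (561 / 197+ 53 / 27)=25588 / 1773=14.43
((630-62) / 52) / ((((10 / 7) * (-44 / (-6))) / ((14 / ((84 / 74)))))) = 18389 / 1430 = 12.86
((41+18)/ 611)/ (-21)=-59/ 12831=-0.00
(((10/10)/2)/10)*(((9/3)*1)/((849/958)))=479/2830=0.17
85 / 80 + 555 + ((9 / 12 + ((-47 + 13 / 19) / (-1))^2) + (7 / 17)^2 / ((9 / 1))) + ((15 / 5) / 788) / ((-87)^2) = 2701.98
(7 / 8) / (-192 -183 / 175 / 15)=-6125 / 1344488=-0.00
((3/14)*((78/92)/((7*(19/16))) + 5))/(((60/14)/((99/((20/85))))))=26266581/244720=107.33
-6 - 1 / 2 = -13 / 2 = -6.50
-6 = -6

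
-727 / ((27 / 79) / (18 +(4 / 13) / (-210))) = -1411013944 / 36855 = -38285.55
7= 7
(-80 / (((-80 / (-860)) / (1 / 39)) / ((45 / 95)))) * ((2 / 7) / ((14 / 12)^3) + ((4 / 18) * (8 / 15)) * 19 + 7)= -525833068 / 5337423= -98.52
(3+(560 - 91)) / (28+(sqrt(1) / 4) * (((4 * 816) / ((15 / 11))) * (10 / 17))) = 118 / 95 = 1.24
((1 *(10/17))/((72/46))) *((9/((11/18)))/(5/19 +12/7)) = 2.80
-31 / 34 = -0.91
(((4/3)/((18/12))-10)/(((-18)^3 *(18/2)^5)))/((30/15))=41/3099363912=0.00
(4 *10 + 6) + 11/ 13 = 609/ 13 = 46.85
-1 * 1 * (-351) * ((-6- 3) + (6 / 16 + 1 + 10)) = 6669 / 8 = 833.62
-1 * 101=-101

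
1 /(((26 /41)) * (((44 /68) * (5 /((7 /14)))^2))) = 697 /28600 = 0.02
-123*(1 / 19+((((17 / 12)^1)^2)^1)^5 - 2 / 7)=-3976.14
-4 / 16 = -1 / 4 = -0.25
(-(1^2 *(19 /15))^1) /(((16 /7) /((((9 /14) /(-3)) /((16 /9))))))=171 /2560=0.07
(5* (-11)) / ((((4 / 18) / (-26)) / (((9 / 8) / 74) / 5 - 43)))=-276685.43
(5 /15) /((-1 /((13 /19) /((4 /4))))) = -13 /57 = -0.23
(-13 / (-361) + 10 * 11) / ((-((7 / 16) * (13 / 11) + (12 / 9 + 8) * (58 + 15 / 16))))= -20973744 / 104948837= -0.20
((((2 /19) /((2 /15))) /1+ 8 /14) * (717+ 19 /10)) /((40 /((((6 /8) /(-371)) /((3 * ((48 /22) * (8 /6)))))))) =-2044757 /360908800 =-0.01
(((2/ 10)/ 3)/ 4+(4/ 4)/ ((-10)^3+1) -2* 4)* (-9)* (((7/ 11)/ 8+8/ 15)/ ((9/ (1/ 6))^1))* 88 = 129057343/ 1798200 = 71.77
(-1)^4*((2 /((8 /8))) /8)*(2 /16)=1 /32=0.03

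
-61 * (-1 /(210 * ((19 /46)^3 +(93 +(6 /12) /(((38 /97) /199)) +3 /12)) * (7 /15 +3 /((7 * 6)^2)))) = 1579373936 /884453408037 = 0.00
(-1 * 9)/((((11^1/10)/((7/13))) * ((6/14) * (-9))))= 490/429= 1.14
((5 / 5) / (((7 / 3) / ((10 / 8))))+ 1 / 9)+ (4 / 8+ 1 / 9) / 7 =185 / 252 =0.73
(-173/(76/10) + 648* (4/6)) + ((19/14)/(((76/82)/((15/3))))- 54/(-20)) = 1115227/2660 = 419.26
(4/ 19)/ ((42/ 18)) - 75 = -9963/ 133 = -74.91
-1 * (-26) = 26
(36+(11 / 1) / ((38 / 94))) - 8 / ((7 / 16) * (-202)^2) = 85759199 / 1356733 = 63.21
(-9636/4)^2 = 5803281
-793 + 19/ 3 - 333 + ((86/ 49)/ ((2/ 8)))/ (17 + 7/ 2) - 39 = -6981220/ 6027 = -1158.32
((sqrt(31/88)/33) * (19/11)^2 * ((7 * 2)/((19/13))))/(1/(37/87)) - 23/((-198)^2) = -23/39204+63973 * sqrt(682)/7642602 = 0.22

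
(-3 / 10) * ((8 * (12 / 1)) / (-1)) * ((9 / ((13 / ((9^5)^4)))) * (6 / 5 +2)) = 252101350959004475617536 / 325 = 775696464489244540361.65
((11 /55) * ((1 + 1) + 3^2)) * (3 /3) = 2.20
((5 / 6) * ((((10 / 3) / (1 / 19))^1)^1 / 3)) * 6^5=136800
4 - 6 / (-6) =5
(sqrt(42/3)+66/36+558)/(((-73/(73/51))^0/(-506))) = -849827/3 - 506*sqrt(14) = -285168.95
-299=-299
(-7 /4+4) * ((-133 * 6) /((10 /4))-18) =-758.70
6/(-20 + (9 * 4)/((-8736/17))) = -4368/14611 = -0.30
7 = 7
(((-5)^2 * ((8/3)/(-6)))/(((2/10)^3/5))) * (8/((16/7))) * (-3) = 218750/3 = 72916.67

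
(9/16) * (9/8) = 81/128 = 0.63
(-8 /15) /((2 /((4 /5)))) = -16 /75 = -0.21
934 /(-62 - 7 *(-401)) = 934 /2745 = 0.34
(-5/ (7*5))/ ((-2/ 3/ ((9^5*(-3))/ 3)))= -177147/ 14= -12653.36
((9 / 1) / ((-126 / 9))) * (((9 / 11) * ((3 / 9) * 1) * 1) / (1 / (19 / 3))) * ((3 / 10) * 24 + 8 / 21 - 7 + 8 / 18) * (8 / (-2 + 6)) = -6137 / 2695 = -2.28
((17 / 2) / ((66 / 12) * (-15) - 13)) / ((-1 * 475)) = 17 / 90725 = 0.00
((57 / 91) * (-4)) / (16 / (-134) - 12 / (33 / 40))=42009 / 245882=0.17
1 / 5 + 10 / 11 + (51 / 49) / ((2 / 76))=109579 / 2695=40.66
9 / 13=0.69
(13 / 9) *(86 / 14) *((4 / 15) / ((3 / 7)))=2236 / 405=5.52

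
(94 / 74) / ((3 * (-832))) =-47 / 92352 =-0.00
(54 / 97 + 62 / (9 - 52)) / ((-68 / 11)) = 10153 / 70907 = 0.14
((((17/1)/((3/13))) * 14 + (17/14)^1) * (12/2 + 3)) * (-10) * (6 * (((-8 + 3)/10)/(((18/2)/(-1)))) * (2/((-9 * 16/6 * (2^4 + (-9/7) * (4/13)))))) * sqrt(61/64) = 563771 * sqrt(61)/27264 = 161.50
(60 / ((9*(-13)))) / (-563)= 20 / 21957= 0.00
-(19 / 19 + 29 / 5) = -34 / 5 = -6.80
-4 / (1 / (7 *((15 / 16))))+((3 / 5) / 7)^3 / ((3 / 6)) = -4501659 / 171500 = -26.25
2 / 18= 1 / 9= 0.11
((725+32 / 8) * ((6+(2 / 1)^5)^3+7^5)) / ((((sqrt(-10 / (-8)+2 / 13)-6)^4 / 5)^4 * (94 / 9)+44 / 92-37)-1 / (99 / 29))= 38241193107062365327555168350717043577808639315148800000 * sqrt(949) / 63033525207131342103894581029115416489244997698286987989003+1181960730780492128290328077564759387888386952680468480000 / 63033525207131342103894581029115416489244997698286987989003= 0.04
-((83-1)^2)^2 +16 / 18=-406909576 / 9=-45212175.11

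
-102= -102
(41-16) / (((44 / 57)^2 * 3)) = 27075 / 1936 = 13.99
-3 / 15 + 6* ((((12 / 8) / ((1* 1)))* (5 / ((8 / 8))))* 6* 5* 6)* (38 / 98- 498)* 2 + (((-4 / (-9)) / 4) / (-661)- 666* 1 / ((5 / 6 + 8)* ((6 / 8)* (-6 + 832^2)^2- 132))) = -74596386731972650362269966 / 9253620993540214305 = -8061318.57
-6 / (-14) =3 / 7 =0.43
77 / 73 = 1.05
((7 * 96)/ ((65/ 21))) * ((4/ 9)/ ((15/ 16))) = 100352/ 975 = 102.93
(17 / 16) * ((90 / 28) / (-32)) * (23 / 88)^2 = -404685 / 55508992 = -0.01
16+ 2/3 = 16.67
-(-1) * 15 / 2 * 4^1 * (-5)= -150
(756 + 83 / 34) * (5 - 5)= 0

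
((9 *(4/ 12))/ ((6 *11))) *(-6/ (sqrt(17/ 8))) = -6 *sqrt(34)/ 187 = -0.19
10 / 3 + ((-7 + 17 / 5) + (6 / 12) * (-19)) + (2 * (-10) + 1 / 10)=-89 / 3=-29.67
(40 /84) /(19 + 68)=10 /1827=0.01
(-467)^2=218089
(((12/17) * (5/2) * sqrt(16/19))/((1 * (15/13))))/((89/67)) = 6968 * sqrt(19)/28747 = 1.06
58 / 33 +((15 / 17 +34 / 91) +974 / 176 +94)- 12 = 3361853 / 37128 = 90.55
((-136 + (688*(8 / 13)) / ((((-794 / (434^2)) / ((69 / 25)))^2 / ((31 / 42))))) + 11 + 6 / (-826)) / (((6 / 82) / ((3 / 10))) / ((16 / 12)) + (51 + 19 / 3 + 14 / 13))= 17429008847296498945944 / 7623188079985625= 2286314.95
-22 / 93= -0.24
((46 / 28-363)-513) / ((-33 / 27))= 715.38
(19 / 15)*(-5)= -19 / 3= -6.33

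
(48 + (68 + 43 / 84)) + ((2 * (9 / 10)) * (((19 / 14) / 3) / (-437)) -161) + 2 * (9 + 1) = -236573 / 9660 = -24.49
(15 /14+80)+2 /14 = 1137 /14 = 81.21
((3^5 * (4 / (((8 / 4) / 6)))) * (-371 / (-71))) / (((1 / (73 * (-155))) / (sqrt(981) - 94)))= 1150651587960 / 71 - 36722923020 * sqrt(109) / 71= 10806380503.21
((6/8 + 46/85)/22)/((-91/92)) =-10097/170170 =-0.06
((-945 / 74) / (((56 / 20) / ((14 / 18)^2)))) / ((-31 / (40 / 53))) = 12250 / 182373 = 0.07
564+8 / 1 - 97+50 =525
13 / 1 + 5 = 18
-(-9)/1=9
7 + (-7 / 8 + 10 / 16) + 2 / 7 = 197 / 28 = 7.04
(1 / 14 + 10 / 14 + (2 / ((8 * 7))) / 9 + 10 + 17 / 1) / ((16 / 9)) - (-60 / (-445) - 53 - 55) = 123.50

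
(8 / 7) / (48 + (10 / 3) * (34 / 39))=234 / 10423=0.02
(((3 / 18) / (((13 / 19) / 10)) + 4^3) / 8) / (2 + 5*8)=2591 / 13104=0.20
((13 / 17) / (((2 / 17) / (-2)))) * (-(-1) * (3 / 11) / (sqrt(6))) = -13 * sqrt(6) / 22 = -1.45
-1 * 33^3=-35937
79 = 79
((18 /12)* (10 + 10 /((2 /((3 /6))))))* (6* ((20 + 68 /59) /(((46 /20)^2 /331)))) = 4647240000 /31211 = 148897.50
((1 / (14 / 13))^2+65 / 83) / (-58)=-923 / 32536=-0.03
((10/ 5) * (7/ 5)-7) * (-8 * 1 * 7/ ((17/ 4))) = 4704/ 85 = 55.34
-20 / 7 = -2.86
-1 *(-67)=67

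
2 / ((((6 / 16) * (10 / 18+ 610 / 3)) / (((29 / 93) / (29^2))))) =16 / 1649665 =0.00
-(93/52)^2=-8649/2704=-3.20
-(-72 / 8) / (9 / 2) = 2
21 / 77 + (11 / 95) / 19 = 5536 / 19855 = 0.28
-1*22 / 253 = -2 / 23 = -0.09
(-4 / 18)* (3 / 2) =-1 / 3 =-0.33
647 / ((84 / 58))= 18763 / 42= 446.74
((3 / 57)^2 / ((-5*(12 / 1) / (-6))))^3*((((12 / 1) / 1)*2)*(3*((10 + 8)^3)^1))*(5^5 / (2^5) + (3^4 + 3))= 38139093 / 23522940500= 0.00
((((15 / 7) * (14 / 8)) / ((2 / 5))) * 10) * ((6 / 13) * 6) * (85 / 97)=286875 / 1261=227.50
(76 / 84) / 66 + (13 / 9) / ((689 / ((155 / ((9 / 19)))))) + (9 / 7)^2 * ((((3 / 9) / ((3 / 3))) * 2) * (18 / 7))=3.53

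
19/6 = 3.17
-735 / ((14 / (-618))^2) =-1432215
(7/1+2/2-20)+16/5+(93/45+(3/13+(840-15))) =159607/195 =818.50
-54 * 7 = -378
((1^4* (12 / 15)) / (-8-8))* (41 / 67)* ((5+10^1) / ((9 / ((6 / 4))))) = -41 / 536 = -0.08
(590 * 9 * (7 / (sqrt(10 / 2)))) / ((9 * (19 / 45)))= 37170 * sqrt(5) / 19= 4374.46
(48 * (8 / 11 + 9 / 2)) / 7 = 2760 / 77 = 35.84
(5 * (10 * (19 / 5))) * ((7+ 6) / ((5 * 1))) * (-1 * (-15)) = 7410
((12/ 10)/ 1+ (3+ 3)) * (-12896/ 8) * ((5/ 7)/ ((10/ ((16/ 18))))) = -25792/ 35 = -736.91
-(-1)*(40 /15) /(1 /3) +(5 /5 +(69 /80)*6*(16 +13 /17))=13023 /136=95.76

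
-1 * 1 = -1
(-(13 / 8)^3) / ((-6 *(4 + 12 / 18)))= 2197 / 14336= 0.15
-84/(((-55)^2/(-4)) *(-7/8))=-384/3025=-0.13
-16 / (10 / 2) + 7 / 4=-29 / 20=-1.45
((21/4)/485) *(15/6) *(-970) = -105/4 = -26.25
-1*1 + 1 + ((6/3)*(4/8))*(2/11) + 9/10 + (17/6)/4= 2363/1320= 1.79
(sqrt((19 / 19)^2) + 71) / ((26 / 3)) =108 / 13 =8.31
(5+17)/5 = 22/5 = 4.40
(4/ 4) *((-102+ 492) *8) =3120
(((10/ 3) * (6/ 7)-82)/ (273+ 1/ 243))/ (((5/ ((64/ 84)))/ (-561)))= 100697256/ 4063325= 24.78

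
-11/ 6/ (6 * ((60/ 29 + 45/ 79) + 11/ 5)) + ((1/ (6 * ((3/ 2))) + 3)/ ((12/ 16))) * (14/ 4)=14.46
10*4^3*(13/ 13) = 640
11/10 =1.10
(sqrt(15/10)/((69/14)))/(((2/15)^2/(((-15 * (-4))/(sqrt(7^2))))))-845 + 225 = -620 + 1125 * sqrt(6)/23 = -500.19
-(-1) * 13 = 13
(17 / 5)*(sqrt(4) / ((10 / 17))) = 11.56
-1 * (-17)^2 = -289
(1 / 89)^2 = 1 / 7921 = 0.00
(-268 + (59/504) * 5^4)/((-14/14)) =98197/504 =194.84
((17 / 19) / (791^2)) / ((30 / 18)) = 51 / 59439695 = 0.00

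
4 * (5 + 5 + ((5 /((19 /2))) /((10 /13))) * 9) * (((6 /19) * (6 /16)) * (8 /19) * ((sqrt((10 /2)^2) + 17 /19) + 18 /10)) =24.80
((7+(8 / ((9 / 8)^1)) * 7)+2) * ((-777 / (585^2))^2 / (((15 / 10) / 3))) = 70971698 / 117117950625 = 0.00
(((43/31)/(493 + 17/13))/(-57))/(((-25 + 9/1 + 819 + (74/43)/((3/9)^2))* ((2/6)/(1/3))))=-24037/399630144690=-0.00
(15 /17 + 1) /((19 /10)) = 320 /323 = 0.99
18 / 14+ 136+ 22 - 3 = 1094 / 7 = 156.29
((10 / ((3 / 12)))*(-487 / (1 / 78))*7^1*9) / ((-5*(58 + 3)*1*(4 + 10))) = 1367496 / 61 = 22417.97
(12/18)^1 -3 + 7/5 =-14/15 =-0.93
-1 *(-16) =16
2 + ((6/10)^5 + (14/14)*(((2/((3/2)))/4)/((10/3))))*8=10694/3125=3.42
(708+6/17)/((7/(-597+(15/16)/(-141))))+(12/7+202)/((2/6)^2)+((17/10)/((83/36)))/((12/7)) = -1087743118611/18568760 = -58579.20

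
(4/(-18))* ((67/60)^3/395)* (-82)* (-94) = -579570301/95985000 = -6.04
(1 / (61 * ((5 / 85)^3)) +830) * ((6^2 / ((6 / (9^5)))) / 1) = 19678551642 / 61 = 322599207.25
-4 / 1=-4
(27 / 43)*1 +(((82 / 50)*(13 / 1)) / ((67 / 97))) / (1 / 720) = 320141637 / 14405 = 22224.34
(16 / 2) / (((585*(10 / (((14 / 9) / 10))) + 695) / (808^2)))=36560384 / 268115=136.36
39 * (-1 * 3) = -117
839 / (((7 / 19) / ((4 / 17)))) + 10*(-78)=-29056 / 119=-244.17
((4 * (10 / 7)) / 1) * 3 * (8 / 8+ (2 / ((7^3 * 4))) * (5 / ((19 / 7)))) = 112020 / 6517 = 17.19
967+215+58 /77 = 91072 /77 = 1182.75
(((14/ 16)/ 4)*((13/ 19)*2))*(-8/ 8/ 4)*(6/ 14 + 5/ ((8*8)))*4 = -2951/ 19456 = -0.15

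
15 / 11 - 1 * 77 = -832 / 11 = -75.64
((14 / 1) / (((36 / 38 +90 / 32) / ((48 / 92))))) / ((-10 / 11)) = -93632 / 43815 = -2.14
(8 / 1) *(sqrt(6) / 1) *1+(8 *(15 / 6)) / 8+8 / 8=7 / 2+8 *sqrt(6)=23.10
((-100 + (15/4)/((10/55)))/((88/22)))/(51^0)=-635/32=-19.84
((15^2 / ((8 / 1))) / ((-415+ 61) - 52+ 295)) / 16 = -75 / 4736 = -0.02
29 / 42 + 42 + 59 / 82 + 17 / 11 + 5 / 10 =861017 / 18942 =45.46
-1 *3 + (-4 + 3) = -4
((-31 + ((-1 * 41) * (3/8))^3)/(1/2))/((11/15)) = -28151085/2816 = -9996.83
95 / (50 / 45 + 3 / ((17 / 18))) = 22.16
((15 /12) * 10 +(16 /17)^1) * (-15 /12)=-2285 /136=-16.80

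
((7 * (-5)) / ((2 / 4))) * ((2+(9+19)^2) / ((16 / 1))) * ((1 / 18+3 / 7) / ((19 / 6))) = -39955 / 76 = -525.72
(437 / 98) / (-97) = -437 / 9506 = -0.05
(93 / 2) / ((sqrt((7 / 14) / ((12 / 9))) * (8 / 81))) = 768.83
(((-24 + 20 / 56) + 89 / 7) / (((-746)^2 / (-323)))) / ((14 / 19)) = 938961 / 109077136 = 0.01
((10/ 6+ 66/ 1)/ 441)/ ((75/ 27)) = 29/ 525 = 0.06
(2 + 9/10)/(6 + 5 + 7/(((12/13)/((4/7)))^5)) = 16919847/67891660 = 0.25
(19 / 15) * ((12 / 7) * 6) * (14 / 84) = 76 / 35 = 2.17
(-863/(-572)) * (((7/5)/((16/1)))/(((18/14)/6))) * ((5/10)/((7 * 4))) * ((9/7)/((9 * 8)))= 863/4392960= 0.00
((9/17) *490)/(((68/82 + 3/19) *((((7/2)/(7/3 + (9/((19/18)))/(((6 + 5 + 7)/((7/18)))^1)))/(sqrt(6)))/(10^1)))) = 24710700 *sqrt(6)/13073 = 4630.05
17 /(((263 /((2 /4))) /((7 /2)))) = 119 /1052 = 0.11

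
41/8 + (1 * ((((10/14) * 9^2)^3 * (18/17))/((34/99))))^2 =28026930356786967772289/78609297032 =356534550173.85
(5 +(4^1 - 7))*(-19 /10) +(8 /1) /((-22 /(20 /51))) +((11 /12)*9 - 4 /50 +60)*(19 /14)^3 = 25624209563 /153938400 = 166.46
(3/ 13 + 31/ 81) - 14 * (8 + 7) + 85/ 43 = -9391307/ 45279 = -207.41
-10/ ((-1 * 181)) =10/ 181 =0.06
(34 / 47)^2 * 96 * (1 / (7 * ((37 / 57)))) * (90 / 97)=569306880 / 55496707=10.26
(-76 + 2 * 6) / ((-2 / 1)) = 32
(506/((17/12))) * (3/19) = 56.40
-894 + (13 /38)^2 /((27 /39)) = -11616227 /12996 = -893.83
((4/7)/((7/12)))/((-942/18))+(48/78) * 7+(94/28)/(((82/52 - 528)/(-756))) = 12470240924/1368823183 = 9.11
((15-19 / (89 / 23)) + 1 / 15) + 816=826.16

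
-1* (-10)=10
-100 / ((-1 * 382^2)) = 0.00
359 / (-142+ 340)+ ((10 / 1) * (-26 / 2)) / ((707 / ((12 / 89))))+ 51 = 657676931 / 12458754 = 52.79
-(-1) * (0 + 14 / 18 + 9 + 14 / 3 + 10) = 220 / 9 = 24.44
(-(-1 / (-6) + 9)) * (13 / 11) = -65 / 6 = -10.83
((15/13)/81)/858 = 5/301158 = 0.00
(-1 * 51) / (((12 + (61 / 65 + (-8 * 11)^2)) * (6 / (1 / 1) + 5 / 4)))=-4420 / 4873943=-0.00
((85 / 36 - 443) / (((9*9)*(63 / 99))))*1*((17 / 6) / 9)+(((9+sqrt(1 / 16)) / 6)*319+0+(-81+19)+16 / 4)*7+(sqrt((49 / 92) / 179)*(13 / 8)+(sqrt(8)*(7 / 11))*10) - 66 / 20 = 91*sqrt(4117) / 65872+140*sqrt(2) / 11+8351045449 / 2755620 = 3048.64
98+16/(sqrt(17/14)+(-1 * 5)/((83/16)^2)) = 759333136 * sqrt(238)/783853857+78792892066/783853857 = 115.46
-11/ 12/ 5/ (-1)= 11/ 60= 0.18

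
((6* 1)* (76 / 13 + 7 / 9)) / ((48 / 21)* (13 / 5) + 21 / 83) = 4502750 / 701961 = 6.41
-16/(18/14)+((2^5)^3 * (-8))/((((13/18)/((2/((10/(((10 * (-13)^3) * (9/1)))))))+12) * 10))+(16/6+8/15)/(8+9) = -1104238397792/502659315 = -2196.79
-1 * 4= -4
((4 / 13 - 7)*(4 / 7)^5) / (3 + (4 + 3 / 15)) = -37120 / 655473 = -0.06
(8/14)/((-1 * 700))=-1/1225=-0.00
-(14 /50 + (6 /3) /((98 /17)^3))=-3416997 /11764900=-0.29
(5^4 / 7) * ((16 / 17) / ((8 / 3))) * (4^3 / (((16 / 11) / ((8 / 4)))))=330000 / 119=2773.11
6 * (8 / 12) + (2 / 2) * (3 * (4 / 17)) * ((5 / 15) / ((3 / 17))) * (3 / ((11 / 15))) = 104 / 11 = 9.45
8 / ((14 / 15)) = 60 / 7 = 8.57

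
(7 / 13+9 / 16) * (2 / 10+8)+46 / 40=2117 / 208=10.18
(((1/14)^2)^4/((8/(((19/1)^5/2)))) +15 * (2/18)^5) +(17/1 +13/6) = 8908206636883817/464767295827968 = 19.17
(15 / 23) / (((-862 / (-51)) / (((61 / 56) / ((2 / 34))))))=793305 / 1110256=0.71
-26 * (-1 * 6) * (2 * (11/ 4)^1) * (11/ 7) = 9438/ 7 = 1348.29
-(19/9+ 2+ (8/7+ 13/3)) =-604/63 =-9.59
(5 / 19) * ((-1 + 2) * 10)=50 / 19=2.63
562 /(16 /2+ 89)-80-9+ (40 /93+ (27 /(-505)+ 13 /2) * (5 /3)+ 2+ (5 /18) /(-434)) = -5359878355 /76534164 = -70.03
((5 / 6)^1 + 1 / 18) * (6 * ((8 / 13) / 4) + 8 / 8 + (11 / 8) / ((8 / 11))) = 3173 / 936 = 3.39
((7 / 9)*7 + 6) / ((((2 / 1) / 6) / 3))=103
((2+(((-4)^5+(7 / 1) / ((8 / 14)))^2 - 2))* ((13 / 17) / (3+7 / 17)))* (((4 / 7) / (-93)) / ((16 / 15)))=-1064583585 / 805504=-1321.64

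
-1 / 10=-0.10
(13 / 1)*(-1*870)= -11310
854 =854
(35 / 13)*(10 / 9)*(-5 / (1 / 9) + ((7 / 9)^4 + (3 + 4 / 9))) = -94585750 / 767637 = -123.22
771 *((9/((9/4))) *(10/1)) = 30840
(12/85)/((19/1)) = 12/1615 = 0.01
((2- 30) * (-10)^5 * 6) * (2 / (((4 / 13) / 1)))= 109200000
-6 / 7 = -0.86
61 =61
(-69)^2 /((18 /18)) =4761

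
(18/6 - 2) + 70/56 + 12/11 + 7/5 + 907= 200583/220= 911.74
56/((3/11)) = 616/3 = 205.33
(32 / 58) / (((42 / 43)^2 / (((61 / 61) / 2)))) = 3698 / 12789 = 0.29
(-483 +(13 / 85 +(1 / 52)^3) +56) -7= -5185201131 / 11951680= -433.85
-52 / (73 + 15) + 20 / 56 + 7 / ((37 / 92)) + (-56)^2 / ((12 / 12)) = 3153.17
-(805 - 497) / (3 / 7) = -2156 / 3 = -718.67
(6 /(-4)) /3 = -1 /2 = -0.50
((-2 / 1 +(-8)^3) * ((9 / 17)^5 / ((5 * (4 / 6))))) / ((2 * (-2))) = 45526779 / 28397140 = 1.60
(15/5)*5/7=15/7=2.14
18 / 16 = 9 / 8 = 1.12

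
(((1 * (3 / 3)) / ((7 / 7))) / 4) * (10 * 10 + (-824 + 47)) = -677 / 4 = -169.25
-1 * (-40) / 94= 20 / 47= 0.43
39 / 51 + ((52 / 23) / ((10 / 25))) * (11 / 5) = 5161 / 391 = 13.20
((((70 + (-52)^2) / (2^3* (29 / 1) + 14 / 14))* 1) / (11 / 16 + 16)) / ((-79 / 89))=-44384 / 55221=-0.80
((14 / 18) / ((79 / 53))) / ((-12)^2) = 371 / 102384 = 0.00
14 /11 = 1.27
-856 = -856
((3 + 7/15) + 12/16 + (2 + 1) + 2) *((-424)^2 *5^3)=621350800/3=207116933.33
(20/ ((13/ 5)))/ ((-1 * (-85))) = 20/ 221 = 0.09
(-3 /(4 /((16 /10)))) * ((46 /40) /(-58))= 69 /2900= 0.02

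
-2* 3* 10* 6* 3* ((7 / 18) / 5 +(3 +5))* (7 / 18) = -3392.67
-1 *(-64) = 64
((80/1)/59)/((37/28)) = 2240/2183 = 1.03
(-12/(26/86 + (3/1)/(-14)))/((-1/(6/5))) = 163.56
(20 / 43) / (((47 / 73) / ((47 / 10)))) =146 / 43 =3.40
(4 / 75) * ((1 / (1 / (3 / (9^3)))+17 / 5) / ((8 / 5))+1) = 0.17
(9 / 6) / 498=1 / 332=0.00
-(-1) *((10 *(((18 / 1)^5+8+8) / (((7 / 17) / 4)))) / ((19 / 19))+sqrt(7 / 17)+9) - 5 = sqrt(119) / 17+1284917148 / 7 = 183559593.21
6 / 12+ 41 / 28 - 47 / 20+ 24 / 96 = -19 / 140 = -0.14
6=6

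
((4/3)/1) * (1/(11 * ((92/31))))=31/759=0.04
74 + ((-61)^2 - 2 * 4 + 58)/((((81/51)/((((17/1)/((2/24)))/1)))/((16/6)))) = 3875134/3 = 1291711.33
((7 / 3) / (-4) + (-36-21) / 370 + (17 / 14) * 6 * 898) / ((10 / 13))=1321581313 / 155400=8504.38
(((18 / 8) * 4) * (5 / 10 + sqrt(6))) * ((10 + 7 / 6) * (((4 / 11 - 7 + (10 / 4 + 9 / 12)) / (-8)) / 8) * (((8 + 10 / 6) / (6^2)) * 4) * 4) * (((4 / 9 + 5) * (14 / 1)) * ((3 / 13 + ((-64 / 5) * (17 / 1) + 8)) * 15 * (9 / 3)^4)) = -4054157885127 * sqrt(6) / 9152 - 4054157885127 / 18304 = -1306566553.52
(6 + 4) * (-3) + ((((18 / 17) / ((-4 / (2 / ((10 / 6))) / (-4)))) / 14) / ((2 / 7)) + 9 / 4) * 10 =-147 / 34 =-4.32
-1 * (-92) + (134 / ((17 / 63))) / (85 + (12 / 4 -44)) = 38629 / 374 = 103.29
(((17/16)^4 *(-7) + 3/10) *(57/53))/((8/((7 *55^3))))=-37505832030975/27787264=-1349749.01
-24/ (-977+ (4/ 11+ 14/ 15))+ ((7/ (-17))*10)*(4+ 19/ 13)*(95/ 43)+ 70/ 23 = -46.62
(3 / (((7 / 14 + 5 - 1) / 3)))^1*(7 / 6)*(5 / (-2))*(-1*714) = 4165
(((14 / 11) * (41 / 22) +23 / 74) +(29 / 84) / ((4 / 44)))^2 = 5939188332025 / 141427140624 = 41.99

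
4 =4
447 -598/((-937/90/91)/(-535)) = -2619807861/937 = -2795952.89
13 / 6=2.17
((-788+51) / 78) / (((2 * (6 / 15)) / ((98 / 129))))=-180565 / 20124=-8.97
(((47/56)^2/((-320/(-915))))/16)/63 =134749/67436544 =0.00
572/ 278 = 286/ 139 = 2.06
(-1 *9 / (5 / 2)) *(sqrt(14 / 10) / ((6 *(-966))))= sqrt(35) / 8050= 0.00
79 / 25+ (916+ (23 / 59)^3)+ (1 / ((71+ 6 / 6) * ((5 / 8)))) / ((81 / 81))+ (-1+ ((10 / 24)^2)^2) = 97766976106331 / 106468473600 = 918.27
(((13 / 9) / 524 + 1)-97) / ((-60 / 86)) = 19467089 / 141480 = 137.60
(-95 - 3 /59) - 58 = -9030 /59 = -153.05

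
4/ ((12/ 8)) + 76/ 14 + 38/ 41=7768/ 861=9.02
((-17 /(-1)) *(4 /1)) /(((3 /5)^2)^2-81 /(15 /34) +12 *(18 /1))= 2.09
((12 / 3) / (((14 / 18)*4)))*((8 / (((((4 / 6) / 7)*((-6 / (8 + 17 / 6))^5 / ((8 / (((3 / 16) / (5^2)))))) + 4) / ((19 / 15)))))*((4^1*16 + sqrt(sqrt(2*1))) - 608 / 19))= 661365656250*2^(1 / 4) / 203050623179 + 21163701000000 / 203050623179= 108.10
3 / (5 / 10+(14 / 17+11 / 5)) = 510 / 599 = 0.85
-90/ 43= -2.09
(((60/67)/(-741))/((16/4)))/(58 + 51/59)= -295/57474677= -0.00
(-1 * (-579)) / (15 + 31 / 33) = 19107 / 526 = 36.33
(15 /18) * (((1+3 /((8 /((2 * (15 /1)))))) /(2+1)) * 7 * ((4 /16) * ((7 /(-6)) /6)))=-12005 /10368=-1.16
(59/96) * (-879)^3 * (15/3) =-66783224835/32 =-2086975776.09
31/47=0.66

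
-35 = -35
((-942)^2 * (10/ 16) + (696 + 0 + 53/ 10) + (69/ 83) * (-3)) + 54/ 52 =5991712297/ 10790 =555302.34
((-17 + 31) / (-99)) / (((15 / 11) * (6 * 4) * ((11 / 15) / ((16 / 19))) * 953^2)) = -28 / 5125023387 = -0.00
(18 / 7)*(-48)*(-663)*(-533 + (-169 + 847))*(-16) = -1328970240 / 7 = -189852891.43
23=23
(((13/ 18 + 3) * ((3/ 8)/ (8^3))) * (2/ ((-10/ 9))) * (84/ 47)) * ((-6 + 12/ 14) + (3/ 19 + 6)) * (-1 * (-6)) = -0.05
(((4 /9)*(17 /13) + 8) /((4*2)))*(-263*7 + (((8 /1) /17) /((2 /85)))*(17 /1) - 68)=-131273 /78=-1682.99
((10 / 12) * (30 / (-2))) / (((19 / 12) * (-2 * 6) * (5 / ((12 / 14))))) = 15 / 133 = 0.11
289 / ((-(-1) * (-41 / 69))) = -19941 / 41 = -486.37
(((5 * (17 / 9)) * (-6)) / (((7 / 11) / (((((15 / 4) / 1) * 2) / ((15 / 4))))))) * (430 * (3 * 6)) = -9649200 / 7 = -1378457.14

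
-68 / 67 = -1.01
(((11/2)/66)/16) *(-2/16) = -1/1536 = -0.00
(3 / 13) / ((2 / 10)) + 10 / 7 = 235 / 91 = 2.58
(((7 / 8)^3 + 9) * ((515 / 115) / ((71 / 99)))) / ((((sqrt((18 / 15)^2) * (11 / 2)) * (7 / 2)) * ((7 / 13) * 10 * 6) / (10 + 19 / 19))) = 72923279 / 81937408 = 0.89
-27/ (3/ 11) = -99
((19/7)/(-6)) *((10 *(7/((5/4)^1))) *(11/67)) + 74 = 14038/201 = 69.84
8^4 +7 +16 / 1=4119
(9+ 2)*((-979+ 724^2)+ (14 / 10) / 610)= 5755167.03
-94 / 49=-1.92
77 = 77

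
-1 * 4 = -4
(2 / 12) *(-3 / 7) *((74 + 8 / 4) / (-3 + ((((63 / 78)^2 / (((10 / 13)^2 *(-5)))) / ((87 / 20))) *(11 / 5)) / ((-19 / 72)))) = 2617250 / 1242633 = 2.11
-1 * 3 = -3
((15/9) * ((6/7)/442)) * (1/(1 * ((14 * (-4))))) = -5/86632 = -0.00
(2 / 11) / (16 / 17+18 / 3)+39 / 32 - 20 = -389505 / 20768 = -18.76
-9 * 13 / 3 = -39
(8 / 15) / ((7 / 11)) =88 / 105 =0.84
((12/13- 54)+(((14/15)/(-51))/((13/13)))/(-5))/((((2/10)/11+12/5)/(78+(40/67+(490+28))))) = -386792362352/29539965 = -13093.87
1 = 1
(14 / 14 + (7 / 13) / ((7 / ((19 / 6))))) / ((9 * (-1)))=-97 / 702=-0.14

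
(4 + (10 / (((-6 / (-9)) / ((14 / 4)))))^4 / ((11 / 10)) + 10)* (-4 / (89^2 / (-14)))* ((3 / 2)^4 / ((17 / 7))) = 101781.20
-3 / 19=-0.16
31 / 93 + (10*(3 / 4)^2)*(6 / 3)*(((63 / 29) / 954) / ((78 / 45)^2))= 8524721 / 24936288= 0.34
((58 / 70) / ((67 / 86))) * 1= 2494 / 2345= 1.06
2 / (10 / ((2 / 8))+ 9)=2 / 49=0.04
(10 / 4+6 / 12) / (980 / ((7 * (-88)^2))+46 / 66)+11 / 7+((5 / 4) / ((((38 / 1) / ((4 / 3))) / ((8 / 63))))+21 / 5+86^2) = 78891714934 / 10652445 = 7405.97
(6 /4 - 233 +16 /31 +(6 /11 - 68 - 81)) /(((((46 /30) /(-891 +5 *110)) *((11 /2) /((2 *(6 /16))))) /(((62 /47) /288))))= 40110435 /761024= 52.71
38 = 38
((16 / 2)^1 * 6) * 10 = 480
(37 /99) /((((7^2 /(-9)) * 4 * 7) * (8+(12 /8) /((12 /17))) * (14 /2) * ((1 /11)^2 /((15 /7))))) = -4070 /453789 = -0.01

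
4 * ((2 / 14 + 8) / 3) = 76 / 7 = 10.86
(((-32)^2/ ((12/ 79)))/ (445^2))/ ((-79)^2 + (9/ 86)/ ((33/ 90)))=149468/ 27402897525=0.00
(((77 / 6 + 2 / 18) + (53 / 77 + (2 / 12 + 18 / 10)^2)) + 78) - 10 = 85.50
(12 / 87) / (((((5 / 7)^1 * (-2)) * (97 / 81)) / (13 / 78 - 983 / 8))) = 111321 / 11252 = 9.89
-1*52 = -52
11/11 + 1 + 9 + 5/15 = 34/3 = 11.33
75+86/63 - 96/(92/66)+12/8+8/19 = 518495/55062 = 9.42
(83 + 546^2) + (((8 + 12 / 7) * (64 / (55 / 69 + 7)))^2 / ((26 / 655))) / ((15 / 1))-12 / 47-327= 668447209047796 / 2166415979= 308549.80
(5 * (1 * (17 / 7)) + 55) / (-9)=-470 / 63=-7.46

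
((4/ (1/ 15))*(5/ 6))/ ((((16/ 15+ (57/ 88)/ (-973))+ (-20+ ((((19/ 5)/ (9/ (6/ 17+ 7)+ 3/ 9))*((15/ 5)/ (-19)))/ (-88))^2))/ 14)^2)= 14561843236063757936067870720000/ 532689452519826333772653900169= 27.34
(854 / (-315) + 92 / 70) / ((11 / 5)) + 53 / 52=1259 / 3276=0.38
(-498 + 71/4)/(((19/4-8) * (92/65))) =9605/92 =104.40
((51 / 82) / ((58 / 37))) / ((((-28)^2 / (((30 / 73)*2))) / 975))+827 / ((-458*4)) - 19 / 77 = -50159478321 / 171415048112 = -0.29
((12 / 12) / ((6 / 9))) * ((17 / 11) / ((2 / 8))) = 9.27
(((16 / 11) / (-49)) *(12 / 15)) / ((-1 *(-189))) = -64 / 509355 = -0.00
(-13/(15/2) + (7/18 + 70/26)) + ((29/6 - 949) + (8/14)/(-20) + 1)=-771373/819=-941.85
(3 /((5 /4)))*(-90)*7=-1512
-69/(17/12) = -828/17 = -48.71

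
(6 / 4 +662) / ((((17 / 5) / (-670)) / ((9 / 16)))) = -20004525 / 272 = -73546.05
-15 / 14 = -1.07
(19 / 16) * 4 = 4.75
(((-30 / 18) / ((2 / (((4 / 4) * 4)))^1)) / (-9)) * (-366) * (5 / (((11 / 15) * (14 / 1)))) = -66.02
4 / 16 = 1 / 4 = 0.25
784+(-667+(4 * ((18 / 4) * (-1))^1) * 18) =-207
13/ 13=1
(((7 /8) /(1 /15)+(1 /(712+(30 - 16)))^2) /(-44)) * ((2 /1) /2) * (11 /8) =-13835747 /33732864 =-0.41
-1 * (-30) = 30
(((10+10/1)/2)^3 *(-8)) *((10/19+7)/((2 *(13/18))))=-792000/19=-41684.21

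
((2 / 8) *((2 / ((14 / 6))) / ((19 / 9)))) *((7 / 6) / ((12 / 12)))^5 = 2401 / 10944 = 0.22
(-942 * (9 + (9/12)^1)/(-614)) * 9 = 165321/1228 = 134.63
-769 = -769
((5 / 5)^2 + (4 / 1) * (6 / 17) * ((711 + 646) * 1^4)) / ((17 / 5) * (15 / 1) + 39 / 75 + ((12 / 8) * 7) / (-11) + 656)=17921750 / 6606387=2.71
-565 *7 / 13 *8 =-31640 / 13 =-2433.85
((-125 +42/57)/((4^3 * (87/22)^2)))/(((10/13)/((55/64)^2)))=-748960355/6283198464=-0.12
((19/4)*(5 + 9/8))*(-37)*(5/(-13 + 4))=172235/288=598.04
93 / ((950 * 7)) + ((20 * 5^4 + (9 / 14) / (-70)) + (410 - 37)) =1198476747 / 93100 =12873.00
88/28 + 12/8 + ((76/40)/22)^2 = 1575527/338800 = 4.65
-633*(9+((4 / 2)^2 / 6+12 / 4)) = -8018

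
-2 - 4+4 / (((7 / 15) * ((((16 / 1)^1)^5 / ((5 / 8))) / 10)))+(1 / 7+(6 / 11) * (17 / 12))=-410513379 / 80740352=-5.08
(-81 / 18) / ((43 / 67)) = -603 / 86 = -7.01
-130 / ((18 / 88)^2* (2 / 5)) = -629200 / 81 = -7767.90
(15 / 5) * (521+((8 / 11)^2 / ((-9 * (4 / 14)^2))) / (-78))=22127783 / 14157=1563.03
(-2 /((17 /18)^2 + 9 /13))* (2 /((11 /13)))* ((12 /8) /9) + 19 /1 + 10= 2092183 /73403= 28.50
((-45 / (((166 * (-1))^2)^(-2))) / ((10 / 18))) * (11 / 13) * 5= -3382829120880 / 13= -260217624683.08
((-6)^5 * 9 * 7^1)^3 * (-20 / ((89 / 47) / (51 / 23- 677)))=-1715181069176627370393600 / 2047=-837899887238215618169.81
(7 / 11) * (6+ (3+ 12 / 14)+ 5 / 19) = 1346 / 209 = 6.44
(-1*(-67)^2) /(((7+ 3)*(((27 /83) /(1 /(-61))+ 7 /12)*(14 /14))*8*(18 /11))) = 4098457 /2301960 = 1.78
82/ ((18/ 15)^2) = 1025/ 18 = 56.94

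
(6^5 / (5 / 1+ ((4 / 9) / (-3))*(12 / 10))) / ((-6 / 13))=-758160 / 217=-3493.82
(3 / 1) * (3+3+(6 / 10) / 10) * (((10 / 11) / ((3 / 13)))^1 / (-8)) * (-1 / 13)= 303 / 440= 0.69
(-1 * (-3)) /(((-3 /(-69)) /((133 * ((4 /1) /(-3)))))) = -12236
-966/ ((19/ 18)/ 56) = -973728/ 19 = -51248.84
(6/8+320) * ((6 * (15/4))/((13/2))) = 57735/52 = 1110.29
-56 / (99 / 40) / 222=-1120 / 10989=-0.10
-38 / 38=-1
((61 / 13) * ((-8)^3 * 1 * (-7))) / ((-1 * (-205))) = 218624 / 2665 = 82.04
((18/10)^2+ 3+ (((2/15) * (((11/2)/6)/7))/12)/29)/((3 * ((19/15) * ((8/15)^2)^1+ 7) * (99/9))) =34201715/1331278872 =0.03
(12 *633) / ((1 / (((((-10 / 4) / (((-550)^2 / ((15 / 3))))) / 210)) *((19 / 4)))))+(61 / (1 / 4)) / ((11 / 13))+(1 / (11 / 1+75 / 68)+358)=901240913779 / 1394162000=646.44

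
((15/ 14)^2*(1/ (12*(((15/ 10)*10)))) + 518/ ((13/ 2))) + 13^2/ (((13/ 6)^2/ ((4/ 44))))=9302091/ 112112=82.97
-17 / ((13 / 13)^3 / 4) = -68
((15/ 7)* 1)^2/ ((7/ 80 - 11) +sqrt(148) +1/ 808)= 53426778000/ 30864652973 +9792960000* sqrt(37)/ 30864652973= 3.66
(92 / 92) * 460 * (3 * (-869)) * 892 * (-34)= 36369944160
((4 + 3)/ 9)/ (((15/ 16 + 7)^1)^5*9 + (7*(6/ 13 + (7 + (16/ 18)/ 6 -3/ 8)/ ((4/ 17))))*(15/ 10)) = 95420416/ 34827078796387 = 0.00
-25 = -25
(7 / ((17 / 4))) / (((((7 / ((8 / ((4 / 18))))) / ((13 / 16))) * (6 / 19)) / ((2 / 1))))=741 / 17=43.59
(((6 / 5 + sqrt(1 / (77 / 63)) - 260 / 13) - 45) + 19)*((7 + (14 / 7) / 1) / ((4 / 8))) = -4032 / 5 + 54*sqrt(11) / 11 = -790.12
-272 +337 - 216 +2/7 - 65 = -1510/7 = -215.71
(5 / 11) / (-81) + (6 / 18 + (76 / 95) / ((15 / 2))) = 9676 / 22275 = 0.43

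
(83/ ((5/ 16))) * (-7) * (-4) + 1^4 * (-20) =37084/ 5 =7416.80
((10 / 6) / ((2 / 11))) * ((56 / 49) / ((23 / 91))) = 2860 / 69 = 41.45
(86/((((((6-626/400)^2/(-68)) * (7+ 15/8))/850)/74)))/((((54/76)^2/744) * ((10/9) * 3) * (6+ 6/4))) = -1686113684357120000/13574125557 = -124215270.98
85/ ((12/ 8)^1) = 170/ 3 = 56.67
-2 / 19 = -0.11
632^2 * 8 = 3195392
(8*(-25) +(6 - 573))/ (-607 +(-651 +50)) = 767/ 1208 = 0.63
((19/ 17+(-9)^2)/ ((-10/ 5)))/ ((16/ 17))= -349/ 8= -43.62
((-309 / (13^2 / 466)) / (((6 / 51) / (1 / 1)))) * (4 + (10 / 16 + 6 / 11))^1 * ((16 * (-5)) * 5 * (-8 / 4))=-4283821500 / 143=-29956793.71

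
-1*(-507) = 507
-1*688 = -688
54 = 54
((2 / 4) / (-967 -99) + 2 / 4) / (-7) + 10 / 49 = 13865 / 104468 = 0.13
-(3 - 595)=592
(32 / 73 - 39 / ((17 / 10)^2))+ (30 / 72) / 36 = -118889779 / 9113904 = -13.04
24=24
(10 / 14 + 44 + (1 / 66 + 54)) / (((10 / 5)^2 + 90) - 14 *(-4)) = 45613 / 69300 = 0.66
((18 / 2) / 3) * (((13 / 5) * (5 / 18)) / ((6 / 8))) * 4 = 104 / 9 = 11.56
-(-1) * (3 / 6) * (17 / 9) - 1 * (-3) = 71 / 18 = 3.94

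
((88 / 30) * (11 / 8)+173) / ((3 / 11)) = 649.12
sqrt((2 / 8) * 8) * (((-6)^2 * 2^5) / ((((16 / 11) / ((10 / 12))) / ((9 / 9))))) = 660 * sqrt(2) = 933.38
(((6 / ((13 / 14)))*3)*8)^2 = 4064256 / 169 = 24048.85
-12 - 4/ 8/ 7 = -169/ 14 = -12.07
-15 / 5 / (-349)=3 / 349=0.01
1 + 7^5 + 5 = 16813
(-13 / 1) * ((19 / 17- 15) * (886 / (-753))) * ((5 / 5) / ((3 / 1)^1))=-2718248 / 38403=-70.78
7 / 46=0.15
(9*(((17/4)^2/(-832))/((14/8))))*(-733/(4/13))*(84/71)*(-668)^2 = 140417162.42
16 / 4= 4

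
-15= -15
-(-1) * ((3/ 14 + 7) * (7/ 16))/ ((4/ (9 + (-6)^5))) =-784467/ 128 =-6128.65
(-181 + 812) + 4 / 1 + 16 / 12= 636.33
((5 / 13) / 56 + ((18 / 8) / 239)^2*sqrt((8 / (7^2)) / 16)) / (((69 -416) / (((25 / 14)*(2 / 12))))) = -125 / 21219744 -675*sqrt(2) / 124317230464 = -0.00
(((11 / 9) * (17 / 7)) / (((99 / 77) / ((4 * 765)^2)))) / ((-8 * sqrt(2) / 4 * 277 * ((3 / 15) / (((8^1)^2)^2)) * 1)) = -110680064000 * sqrt(2) / 277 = -565073096.00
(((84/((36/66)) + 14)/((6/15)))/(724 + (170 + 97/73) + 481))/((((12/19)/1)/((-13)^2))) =431795/5288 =81.66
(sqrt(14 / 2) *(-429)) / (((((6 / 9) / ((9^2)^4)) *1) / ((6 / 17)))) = -166203389781 *sqrt(7) / 17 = -25866637436.26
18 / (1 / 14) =252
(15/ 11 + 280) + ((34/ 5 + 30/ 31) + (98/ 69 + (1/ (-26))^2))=23107116521/ 79528020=290.55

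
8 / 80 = 1 / 10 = 0.10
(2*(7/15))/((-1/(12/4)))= -14/5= -2.80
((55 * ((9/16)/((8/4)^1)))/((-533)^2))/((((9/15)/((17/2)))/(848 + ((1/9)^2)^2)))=26010433075/39763369152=0.65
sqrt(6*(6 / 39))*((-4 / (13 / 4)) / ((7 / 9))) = -288*sqrt(39) / 1183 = -1.52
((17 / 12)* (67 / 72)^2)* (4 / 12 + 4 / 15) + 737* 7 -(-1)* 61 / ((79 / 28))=42439038647 / 8190720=5181.36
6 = 6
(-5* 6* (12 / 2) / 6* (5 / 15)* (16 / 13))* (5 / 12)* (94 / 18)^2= -441800 / 3159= -139.85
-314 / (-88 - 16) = 157 / 52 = 3.02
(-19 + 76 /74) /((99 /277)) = -184205 /3663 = -50.29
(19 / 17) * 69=1311 / 17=77.12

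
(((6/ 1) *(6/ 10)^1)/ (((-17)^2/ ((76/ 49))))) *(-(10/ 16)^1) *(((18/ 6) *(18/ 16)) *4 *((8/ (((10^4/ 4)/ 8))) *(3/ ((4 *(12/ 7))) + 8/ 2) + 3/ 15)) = -9234/ 180625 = -0.05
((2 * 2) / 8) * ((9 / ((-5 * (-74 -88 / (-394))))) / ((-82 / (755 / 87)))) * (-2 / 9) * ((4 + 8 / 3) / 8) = 148735 / 622113336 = 0.00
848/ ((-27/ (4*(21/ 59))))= -23744/ 531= -44.72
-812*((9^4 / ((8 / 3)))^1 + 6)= -4005393 / 2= -2002696.50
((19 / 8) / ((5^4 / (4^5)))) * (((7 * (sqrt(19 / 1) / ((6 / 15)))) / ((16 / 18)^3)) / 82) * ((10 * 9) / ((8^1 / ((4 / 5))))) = 872613 * sqrt(19) / 82000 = 46.39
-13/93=-0.14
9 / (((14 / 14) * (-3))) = -3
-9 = -9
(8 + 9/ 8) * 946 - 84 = 34193/ 4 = 8548.25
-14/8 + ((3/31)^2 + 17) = 58657/3844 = 15.26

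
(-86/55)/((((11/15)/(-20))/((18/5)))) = 18576/121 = 153.52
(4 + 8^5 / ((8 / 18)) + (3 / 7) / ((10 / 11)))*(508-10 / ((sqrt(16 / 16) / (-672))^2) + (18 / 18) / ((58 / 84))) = -337920378108989 / 1015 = -332926480895.56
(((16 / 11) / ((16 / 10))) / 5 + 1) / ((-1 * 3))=-13 / 33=-0.39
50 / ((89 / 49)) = 2450 / 89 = 27.53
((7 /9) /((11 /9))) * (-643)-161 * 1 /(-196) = -125775 /308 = -408.36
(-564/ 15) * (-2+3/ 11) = 64.95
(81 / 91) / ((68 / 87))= 7047 / 6188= 1.14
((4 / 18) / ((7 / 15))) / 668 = 5 / 7014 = 0.00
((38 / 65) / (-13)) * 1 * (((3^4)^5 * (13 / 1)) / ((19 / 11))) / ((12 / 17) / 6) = -10031210507.49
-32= -32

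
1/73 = 0.01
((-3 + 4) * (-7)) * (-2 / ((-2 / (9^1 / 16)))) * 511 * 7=-225351 / 16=-14084.44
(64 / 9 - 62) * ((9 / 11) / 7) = -494 / 77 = -6.42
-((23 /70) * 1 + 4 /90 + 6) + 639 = 79711 /126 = 632.63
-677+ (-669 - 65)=-1411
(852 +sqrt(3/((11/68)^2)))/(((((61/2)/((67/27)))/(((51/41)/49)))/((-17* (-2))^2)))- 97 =179069024* sqrt(3)/12132351 +712214753/367647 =1962.79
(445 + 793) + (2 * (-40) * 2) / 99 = 1236.38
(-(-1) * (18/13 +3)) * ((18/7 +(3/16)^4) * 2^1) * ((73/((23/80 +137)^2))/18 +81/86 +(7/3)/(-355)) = 15451072189779897973/732097358263025664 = 21.11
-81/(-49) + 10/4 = 407/98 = 4.15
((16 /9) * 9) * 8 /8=16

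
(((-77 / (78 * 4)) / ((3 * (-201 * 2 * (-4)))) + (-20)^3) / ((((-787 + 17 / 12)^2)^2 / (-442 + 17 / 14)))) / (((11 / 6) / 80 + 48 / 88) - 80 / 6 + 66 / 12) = -1768538614829760 / 1387712322363618103853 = -0.00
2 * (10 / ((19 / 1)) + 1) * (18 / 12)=87 / 19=4.58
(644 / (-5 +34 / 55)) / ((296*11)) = -805 / 17834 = -0.05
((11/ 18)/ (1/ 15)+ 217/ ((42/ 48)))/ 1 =257.17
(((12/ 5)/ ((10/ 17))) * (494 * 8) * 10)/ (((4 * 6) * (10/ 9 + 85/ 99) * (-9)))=-28424/ 75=-378.99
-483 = -483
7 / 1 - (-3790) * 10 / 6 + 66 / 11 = 18989 / 3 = 6329.67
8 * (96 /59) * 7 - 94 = -170 /59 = -2.88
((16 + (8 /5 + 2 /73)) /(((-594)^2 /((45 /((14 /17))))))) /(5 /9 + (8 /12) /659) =36040051 /7347748716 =0.00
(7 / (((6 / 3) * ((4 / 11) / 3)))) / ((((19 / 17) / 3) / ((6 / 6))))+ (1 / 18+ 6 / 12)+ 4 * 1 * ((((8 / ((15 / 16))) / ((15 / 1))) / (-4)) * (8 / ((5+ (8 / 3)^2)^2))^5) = 632020996392099686698445317 / 8096383767105040940314200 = 78.06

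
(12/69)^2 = 16/529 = 0.03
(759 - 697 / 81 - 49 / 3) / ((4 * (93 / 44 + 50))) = 654049 / 185733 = 3.52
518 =518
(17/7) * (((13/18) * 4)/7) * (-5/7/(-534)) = 1105/824229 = 0.00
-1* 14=-14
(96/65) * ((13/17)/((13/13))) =96/85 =1.13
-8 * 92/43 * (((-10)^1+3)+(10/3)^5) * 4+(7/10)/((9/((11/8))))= -27695.58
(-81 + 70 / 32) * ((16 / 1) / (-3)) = 1261 / 3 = 420.33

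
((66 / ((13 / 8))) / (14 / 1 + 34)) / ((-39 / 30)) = -110 / 169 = -0.65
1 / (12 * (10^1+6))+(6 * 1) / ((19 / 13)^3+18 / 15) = 12702197 / 9115584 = 1.39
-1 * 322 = -322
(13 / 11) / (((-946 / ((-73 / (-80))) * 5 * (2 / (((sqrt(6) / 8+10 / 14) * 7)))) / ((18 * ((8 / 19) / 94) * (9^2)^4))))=-367662044061 / 185851160 - 2573634308427 * sqrt(6) / 7434046400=-2826.26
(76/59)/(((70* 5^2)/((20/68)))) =38/175525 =0.00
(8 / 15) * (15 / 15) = 8 / 15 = 0.53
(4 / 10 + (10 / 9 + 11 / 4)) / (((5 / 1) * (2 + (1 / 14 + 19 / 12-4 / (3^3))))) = 16107 / 66275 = 0.24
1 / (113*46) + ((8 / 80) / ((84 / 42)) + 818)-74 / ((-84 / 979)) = 1834402999 / 1091580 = 1680.50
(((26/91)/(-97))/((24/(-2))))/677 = 1/2758098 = 0.00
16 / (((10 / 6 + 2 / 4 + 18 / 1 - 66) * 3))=-32 / 275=-0.12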